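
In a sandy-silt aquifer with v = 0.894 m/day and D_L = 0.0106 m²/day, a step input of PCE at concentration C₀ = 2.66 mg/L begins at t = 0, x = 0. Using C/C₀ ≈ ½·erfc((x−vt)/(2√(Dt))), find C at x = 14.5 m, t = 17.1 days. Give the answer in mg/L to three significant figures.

2.41 mg/L

For a continuous step input, C/C₀ ≈ ½·erfc((x−vt)/(2√(Dt))).
vt = 0.894 × 17.1 = 15.2874 m and 2√(Dt) = 2√(0.0106 × 17.1) = 0.8515 m.
Argument (x−vt)/(2√(Dt)) = (14.5 − 15.2874)/0.8515 = -0.9247; ½·erfc(-0.9247) = 0.9045.
C = 2.66 × 0.9045 = 2.41 mg/L.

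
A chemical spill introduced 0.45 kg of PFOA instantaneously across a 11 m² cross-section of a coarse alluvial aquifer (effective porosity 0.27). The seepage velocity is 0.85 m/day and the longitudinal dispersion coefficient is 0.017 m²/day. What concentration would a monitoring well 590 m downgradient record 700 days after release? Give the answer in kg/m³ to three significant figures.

For an instantaneous plane source, C(x,t) = M/(n_e·A·√(4πDt)) · exp(−(x−vt)²/(4Dt)), with n_e·A the pore (flow) area.
Plume center vt = 0.85 × 700 = 595 m, so the well at 590 m is 5 m upgradient of the peak.
√(4πDt) = 12.23 m, giving peak height M/(n_e·A·√(4πDt)) = 0.45/(0.27 × 11 × 12.23) = 0.01239 kg/m³.
(x−vt)²/(4Dt) = (-5)²/(4 × 0.017 × 700) = 0.5252; exp(−0.5252) = 0.5914.
C = 0.01239 × 0.5914 = 0.00733 kg/m³.

0.00733 kg/m³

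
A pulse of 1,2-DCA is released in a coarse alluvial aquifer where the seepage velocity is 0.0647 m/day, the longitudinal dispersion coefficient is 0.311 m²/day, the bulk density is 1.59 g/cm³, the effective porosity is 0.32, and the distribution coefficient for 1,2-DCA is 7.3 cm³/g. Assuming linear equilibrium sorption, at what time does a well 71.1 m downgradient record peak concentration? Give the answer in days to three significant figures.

Retardation factor R = 1 + ρ_b·K_d/n = 1 + 1.59 × 7.3/0.32 = 37.27.
Sorption retards both mechanisms: v_R = v/R = 0.001736 m/day, D_R = D/R = 0.008345 m²/day.
Peak time from v_R²t² + 2D_R t − x² = 0: t = (√(D_R² + v_R²x²) − D_R)/v_R².
√(D_R² + v_R²x²) = √(0.008345² + 0.001736² × 71.1²) = 0.1237; v_R² = 3.014e-06.
t = (0.1237 − 0.008345)/3.014e-06 = 38300 days.

38300 days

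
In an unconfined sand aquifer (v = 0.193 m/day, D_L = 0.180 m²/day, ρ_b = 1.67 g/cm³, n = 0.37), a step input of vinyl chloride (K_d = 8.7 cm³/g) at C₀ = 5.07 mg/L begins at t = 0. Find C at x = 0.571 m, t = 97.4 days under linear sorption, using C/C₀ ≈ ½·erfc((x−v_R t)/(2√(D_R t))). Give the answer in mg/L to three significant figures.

Retardation factor R = 1 + ρ_b·K_d/n = 1 + 1.67 × 8.7/0.37 = 40.27.
Sorption retards both mechanisms: v_R = v/R = 0.004793 m/day, D_R = D/R = 0.004470 m²/day.
v_R·t = 0.004793 × 97.4 = 0.4668382 m; 2√(D_R t) = 1.320 m; argument = (0.571 − 0.4668382)/1.320 = 0.07891.
C = C₀ × ½·erfc(0.07891) = 5.07 × 0.4556 = 2.31 mg/L.

2.31 mg/L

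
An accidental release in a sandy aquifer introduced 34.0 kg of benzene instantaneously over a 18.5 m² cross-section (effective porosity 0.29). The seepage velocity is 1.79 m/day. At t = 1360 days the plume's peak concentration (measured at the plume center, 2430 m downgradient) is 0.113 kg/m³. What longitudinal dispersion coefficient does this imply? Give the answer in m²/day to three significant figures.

0.184 m²/day

At the plume center C_max = M/(n_e·A·√(4πDt)), so D = M²/(4πt·(n_e·A·C_max)²).
n_e·A·C_max = 0.29 × 18.5 × 0.113 = 0.6062 kg/m.
D = 34.0²/(4π × 1360 × 0.6062²) = 0.184 m²/day.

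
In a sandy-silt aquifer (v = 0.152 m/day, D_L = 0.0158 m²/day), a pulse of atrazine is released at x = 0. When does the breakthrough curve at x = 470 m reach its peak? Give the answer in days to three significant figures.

For the 1D instantaneous-source solution, setting ∂C/∂t = 0 at fixed x gives v²t² + 2Dt − x² = 0, so t = (√(D² + v²x²) − D)/v².
√(D² + v²x²) = √(0.0158² + 0.152² × 470²) = 71.44; v² = 0.023104.
t = (71.44 − 0.0158)/0.023104 = 3090 days (vs. the pure-advection estimate x/v = 3090 d).

3090 days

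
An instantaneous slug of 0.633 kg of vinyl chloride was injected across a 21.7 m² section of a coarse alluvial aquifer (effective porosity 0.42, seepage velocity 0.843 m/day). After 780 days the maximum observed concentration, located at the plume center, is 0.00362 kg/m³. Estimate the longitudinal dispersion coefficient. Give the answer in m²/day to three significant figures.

0.0376 m²/day

At the plume center C_max = M/(n_e·A·√(4πDt)), so D = M²/(4πt·(n_e·A·C_max)²).
n_e·A·C_max = 0.42 × 21.7 × 0.00362 = 0.03299 kg/m.
D = 0.633²/(4π × 780 × 0.03299²) = 0.0376 m²/day.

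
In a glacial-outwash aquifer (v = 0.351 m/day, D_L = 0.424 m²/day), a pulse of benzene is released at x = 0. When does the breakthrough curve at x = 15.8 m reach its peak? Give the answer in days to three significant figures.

41.7 days

For the 1D instantaneous-source solution, setting ∂C/∂t = 0 at fixed x gives v²t² + 2Dt − x² = 0, so t = (√(D² + v²x²) − D)/v².
√(D² + v²x²) = √(0.424² + 0.351² × 15.8²) = 5.562; v² = 0.123201.
t = (5.562 − 0.424)/0.123201 = 41.7 days (vs. the pure-advection estimate x/v = 45.0 d).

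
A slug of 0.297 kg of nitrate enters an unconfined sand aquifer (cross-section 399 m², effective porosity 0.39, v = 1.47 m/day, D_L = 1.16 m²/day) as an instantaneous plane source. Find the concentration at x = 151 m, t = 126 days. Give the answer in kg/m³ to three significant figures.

6.01e-06 kg/m³

For an instantaneous plane source, C(x,t) = M/(n_e·A·√(4πDt)) · exp(−(x−vt)²/(4Dt)), with n_e·A the pore (flow) area.
Plume center vt = 1.47 × 126 = 185.22 m, so the well at 151 m is 34.22 m upgradient of the peak.
√(4πDt) = 42.86 m, giving peak height M/(n_e·A·√(4πDt)) = 0.297/(0.39 × 399 × 42.86) = 4.453e-05 kg/m³.
(x−vt)²/(4Dt) = (-34.22)²/(4 × 1.16 × 126) = 2.003; exp(−2.003) = 0.1349.
C = 4.453e-05 × 0.1349 = 6.01e-06 kg/m³.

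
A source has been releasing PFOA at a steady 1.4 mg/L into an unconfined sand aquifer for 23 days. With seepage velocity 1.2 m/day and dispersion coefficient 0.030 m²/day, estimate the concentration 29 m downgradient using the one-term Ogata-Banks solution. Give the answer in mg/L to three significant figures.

0.163 mg/L

For a continuous step input, C/C₀ ≈ ½·erfc((x−vt)/(2√(Dt))).
vt = 1.2 × 23 = 27.6 m and 2√(Dt) = 2√(0.030 × 23) = 1.661 m.
Argument (x−vt)/(2√(Dt)) = (29 − 27.6)/1.661 = 0.8429; ½·erfc(0.8429) = 0.1166.
C = 1.4 × 0.1166 = 0.163 mg/L.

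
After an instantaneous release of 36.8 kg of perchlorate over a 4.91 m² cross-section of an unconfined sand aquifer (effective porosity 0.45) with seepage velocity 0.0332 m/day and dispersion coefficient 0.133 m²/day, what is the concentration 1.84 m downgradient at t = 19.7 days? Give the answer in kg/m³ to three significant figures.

2.54 kg/m³

For an instantaneous plane source, C(x,t) = M/(n_e·A·√(4πDt)) · exp(−(x−vt)²/(4Dt)), with n_e·A the pore (flow) area.
Plume center vt = 0.0332 × 19.7 = 0.65404 m, so the well at 1.84 m is 1.18596 m downgradient of the peak.
√(4πDt) = 5.738 m, giving peak height M/(n_e·A·√(4πDt)) = 36.8/(0.45 × 4.91 × 5.738) = 2.903 kg/m³.
(x−vt)²/(4Dt) = (1.18596)²/(4 × 0.133 × 19.7) = 0.1342; exp(−0.1342) = 0.8744.
C = 2.903 × 0.8744 = 2.54 kg/m³.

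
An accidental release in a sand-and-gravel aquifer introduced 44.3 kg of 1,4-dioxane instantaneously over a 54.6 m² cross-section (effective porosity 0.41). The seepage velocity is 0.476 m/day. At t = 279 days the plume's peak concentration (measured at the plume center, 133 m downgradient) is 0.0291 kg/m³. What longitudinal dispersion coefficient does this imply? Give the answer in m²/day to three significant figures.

At the plume center C_max = M/(n_e·A·√(4πDt)), so D = M²/(4πt·(n_e·A·C_max)²).
n_e·A·C_max = 0.41 × 54.6 × 0.0291 = 0.6514 kg/m.
D = 44.3²/(4π × 279 × 0.6514²) = 1.32 m²/day.

1.32 m²/day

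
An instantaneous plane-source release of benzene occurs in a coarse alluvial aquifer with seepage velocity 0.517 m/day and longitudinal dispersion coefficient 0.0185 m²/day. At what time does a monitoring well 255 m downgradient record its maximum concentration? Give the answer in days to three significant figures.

493 days

For the 1D instantaneous-source solution, setting ∂C/∂t = 0 at fixed x gives v²t² + 2Dt − x² = 0, so t = (√(D² + v²x²) − D)/v².
√(D² + v²x²) = √(0.0185² + 0.517² × 255²) = 131.8; v² = 0.267289.
t = (131.8 − 0.0185)/0.267289 = 493 days (vs. the pure-advection estimate x/v = 493 d).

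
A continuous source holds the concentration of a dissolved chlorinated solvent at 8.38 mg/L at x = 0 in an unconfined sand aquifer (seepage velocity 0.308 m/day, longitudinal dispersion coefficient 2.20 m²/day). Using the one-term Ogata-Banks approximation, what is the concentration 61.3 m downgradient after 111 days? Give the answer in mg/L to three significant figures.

For a continuous step input, C/C₀ ≈ ½·erfc((x−vt)/(2√(Dt))).
vt = 0.308 × 111 = 34.188 m and 2√(Dt) = 2√(2.20 × 111) = 31.25 m.
Argument (x−vt)/(2√(Dt)) = (61.3 − 34.188)/31.25 = 0.8676; ½·erfc(0.8676) = 0.1099.
C = 8.38 × 0.1099 = 0.921 mg/L.

0.921 mg/L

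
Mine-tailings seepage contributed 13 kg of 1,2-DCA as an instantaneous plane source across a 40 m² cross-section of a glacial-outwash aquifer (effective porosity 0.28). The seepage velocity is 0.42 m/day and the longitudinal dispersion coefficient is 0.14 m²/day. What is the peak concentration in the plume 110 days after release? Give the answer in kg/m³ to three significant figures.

0.0834 kg/m³

The peak of an instantaneous 1D plume sits at x = vt; there the Gaussian factor is 1 and C_max = M/(n_e·A·√(4πDt)), where n_e·A is the pore area the mass is dissolved in.
√(4πDt) = √(4π × 0.14 × 110) = 13.91 m, so C_max = 13/(0.28 × 40 × 13.91) = 0.0834 kg/m³.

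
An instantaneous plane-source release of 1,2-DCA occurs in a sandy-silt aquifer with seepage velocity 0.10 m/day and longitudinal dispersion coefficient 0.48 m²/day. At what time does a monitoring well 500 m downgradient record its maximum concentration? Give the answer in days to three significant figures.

For the 1D instantaneous-source solution, setting ∂C/∂t = 0 at fixed x gives v²t² + 2Dt − x² = 0, so t = (√(D² + v²x²) − D)/v².
√(D² + v²x²) = √(0.48² + 0.10² × 500²) = 50.00; v² = 0.01.
t = (50.00 − 0.48)/0.01 = 4950 days (vs. the pure-advection estimate x/v = 5000 d).

4950 days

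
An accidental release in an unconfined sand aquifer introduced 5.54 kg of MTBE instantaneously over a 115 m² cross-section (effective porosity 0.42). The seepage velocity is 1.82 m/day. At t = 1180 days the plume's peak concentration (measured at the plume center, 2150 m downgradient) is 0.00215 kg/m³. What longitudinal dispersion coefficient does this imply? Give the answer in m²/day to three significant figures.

0.192 m²/day

At the plume center C_max = M/(n_e·A·√(4πDt)), so D = M²/(4πt·(n_e·A·C_max)²).
n_e·A·C_max = 0.42 × 115 × 0.00215 = 0.1038 kg/m.
D = 5.54²/(4π × 1180 × 0.1038²) = 0.192 m²/day.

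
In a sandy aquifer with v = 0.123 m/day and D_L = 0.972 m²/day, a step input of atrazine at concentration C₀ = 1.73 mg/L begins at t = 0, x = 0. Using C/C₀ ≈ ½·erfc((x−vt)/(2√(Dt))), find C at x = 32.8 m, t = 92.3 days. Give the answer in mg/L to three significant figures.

0.0946 mg/L

For a continuous step input, C/C₀ ≈ ½·erfc((x−vt)/(2√(Dt))).
vt = 0.123 × 92.3 = 11.3529 m and 2√(Dt) = 2√(0.972 × 92.3) = 18.94 m.
Argument (x−vt)/(2√(Dt)) = (32.8 − 11.3529)/18.94 = 1.132; ½·erfc(1.132) = 0.05470.
C = 1.73 × 0.05470 = 0.0946 mg/L.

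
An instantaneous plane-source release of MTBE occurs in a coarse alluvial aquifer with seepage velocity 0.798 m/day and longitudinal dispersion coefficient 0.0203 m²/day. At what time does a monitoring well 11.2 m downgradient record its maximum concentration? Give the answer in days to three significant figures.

For the 1D instantaneous-source solution, setting ∂C/∂t = 0 at fixed x gives v²t² + 2Dt − x² = 0, so t = (√(D² + v²x²) − D)/v².
√(D² + v²x²) = √(0.0203² + 0.798² × 11.2²) = 8.938; v² = 0.636804.
t = (8.938 − 0.0203)/0.636804 = 14.0 days (vs. the pure-advection estimate x/v = 14.0 d).

14.0 days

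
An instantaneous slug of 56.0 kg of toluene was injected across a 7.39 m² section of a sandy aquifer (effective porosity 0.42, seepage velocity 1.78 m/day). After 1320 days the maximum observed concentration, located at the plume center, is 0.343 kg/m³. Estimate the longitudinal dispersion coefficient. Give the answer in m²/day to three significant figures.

At the plume center C_max = M/(n_e·A·√(4πDt)), so D = M²/(4πt·(n_e·A·C_max)²).
n_e·A·C_max = 0.42 × 7.39 × 0.343 = 1.065 kg/m.
D = 56.0²/(4π × 1320 × 1.065²) = 0.167 m²/day.

0.167 m²/day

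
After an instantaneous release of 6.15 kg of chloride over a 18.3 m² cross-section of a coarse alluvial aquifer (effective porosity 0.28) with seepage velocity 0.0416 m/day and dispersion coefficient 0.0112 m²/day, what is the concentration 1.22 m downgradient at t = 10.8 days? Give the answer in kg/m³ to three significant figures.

0.285 kg/m³

For an instantaneous plane source, C(x,t) = M/(n_e·A·√(4πDt)) · exp(−(x−vt)²/(4Dt)), with n_e·A the pore (flow) area.
Plume center vt = 0.0416 × 10.8 = 0.44928 m, so the well at 1.22 m is 0.77072 m downgradient of the peak.
√(4πDt) = 1.233 m, giving peak height M/(n_e·A·√(4πDt)) = 6.15/(0.28 × 18.3 × 1.233) = 0.9734 kg/m³.
(x−vt)²/(4Dt) = (0.77072)²/(4 × 0.0112 × 10.8) = 1.228; exp(−1.228) = 0.2929.
C = 0.9734 × 0.2929 = 0.285 kg/m³.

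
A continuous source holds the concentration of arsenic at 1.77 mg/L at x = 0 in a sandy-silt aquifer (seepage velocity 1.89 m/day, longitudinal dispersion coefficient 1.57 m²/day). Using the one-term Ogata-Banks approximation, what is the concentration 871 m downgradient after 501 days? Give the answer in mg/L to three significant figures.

1.72 mg/L

For a continuous step input, C/C₀ ≈ ½·erfc((x−vt)/(2√(Dt))).
vt = 1.89 × 501 = 946.89 m and 2√(Dt) = 2√(1.57 × 501) = 56.09 m.
Argument (x−vt)/(2√(Dt)) = (871 − 946.89)/56.09 = -1.353; ½·erfc(-1.353) = 0.9722.
C = 1.77 × 0.9722 = 1.72 mg/L.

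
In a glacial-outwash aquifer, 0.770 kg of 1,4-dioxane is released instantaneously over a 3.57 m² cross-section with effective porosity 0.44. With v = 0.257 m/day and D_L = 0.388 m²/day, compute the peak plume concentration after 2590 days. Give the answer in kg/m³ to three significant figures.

The peak of an instantaneous 1D plume sits at x = vt; there the Gaussian factor is 1 and C_max = M/(n_e·A·√(4πDt)), where n_e·A is the pore area the mass is dissolved in.
√(4πDt) = √(4π × 0.388 × 2590) = 112.4 m, so C_max = 0.770/(0.44 × 3.57 × 112.4) = 0.00436 kg/m³.

0.00436 kg/m³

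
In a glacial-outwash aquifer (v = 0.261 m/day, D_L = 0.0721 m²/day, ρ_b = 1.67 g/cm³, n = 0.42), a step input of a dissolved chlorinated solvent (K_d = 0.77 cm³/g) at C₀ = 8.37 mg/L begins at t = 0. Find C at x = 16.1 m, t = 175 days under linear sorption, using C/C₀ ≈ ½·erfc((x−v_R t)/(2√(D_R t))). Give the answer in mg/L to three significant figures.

Retardation factor R = 1 + ρ_b·K_d/n = 1 + 1.67 × 0.77/0.42 = 4.062.
Sorption retards both mechanisms: v_R = v/R = 0.06425 m/day, D_R = D/R = 0.01775 m²/day.
v_R·t = 0.06425 × 175 = 11.24375 m; 2√(D_R t) = 3.525 m; argument = (16.1 − 11.24375)/3.525 = 1.378.
C = C₀ × ½·erfc(1.378) = 8.37 × 0.02566 = 0.215 mg/L.

0.215 mg/L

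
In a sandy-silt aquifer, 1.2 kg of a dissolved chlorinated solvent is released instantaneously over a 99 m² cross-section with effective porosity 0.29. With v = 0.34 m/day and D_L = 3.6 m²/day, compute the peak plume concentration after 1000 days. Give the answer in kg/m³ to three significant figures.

The peak of an instantaneous 1D plume sits at x = vt; there the Gaussian factor is 1 and C_max = M/(n_e·A·√(4πDt)), where n_e·A is the pore area the mass is dissolved in.
√(4πDt) = √(4π × 3.6 × 1000) = 212.7 m, so C_max = 1.2/(0.29 × 99 × 212.7) = 0.000197 kg/m³.

0.000197 kg/m³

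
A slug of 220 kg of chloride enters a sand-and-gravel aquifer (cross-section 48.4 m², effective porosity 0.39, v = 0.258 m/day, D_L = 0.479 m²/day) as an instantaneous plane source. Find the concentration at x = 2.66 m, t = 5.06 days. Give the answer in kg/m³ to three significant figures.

1.75 kg/m³

For an instantaneous plane source, C(x,t) = M/(n_e·A·√(4πDt)) · exp(−(x−vt)²/(4Dt)), with n_e·A the pore (flow) area.
Plume center vt = 0.258 × 5.06 = 1.30548 m, so the well at 2.66 m is 1.35452 m downgradient of the peak.
√(4πDt) = 5.519 m, giving peak height M/(n_e·A·√(4πDt)) = 220/(0.39 × 48.4 × 5.519) = 2.112 kg/m³.
(x−vt)²/(4Dt) = (1.35452)²/(4 × 0.479 × 5.06) = 0.1892; exp(−0.1892) = 0.8276.
C = 2.112 × 0.8276 = 1.75 kg/m³.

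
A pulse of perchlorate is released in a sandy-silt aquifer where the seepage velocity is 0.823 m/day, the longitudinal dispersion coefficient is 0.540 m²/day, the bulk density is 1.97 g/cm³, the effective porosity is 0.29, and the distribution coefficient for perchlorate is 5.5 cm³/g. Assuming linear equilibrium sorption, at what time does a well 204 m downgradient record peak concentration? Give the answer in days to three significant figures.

9480 days

Retardation factor R = 1 + ρ_b·K_d/n = 1 + 1.97 × 5.5/0.29 = 38.36.
Sorption retards both mechanisms: v_R = v/R = 0.02145 m/day, D_R = D/R = 0.01408 m²/day.
Peak time from v_R²t² + 2D_R t − x² = 0: t = (√(D_R² + v_R²x²) − D_R)/v_R².
√(D_R² + v_R²x²) = √(0.01408² + 0.02145² × 204²) = 4.376; v_R² = 0.0004601.
t = (4.376 − 0.01408)/0.0004601 = 9480 days.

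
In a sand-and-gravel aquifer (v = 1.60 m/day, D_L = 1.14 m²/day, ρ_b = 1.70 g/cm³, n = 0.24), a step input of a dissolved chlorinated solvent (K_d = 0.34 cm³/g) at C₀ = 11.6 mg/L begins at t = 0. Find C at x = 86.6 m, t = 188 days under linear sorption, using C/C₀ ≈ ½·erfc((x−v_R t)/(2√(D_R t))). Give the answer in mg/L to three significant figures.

Retardation factor R = 1 + ρ_b·K_d/n = 1 + 1.70 × 0.34/0.24 = 3.408.
Sorption retards both mechanisms: v_R = v/R = 0.4695 m/day, D_R = D/R = 0.3345 m²/day.
v_R·t = 0.4695 × 188 = 88.266 m; 2√(D_R t) = 15.86 m; argument = (86.6 − 88.266)/15.86 = -0.1050.
C = C₀ × ½·erfc(-0.1050) = 11.6 × 0.5590 = 6.48 mg/L.

6.48 mg/L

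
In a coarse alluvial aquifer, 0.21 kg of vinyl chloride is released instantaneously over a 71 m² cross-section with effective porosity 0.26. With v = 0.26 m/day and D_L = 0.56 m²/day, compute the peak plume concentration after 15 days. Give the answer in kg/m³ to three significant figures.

0.00111 kg/m³

The peak of an instantaneous 1D plume sits at x = vt; there the Gaussian factor is 1 and C_max = M/(n_e·A·√(4πDt)), where n_e·A is the pore area the mass is dissolved in.
√(4πDt) = √(4π × 0.56 × 15) = 10.27 m, so C_max = 0.21/(0.26 × 71 × 10.27) = 0.00111 kg/m³.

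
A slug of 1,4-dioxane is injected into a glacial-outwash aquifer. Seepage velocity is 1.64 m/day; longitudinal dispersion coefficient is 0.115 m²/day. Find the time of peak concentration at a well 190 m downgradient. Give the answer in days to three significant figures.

116 days

For the 1D instantaneous-source solution, setting ∂C/∂t = 0 at fixed x gives v²t² + 2Dt − x² = 0, so t = (√(D² + v²x²) − D)/v².
√(D² + v²x²) = √(0.115² + 1.64² × 190²) = 311.6; v² = 2.6896.
t = (311.6 − 0.115)/2.6896 = 116 days (vs. the pure-advection estimate x/v = 116 d).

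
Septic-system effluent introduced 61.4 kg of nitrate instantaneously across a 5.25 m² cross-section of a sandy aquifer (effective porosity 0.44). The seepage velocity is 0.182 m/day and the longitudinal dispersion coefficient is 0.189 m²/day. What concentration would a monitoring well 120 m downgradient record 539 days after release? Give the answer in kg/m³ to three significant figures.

For an instantaneous plane source, C(x,t) = M/(n_e·A·√(4πDt)) · exp(−(x−vt)²/(4Dt)), with n_e·A the pore (flow) area.
Plume center vt = 0.182 × 539 = 98.098 m, so the well at 120 m is 21.902 m downgradient of the peak.
√(4πDt) = 35.78 m, giving peak height M/(n_e·A·√(4πDt)) = 61.4/(0.44 × 5.25 × 35.78) = 0.7429 kg/m³.
(x−vt)²/(4Dt) = (21.902)²/(4 × 0.189 × 539) = 1.177; exp(−1.177) = 0.3082.
C = 0.7429 × 0.3082 = 0.229 kg/m³.

0.229 kg/m³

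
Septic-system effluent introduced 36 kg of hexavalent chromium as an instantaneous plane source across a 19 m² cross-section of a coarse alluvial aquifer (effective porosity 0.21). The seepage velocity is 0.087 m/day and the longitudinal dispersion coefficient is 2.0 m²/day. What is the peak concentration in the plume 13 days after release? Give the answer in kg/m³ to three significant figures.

The peak of an instantaneous 1D plume sits at x = vt; there the Gaussian factor is 1 and C_max = M/(n_e·A·√(4πDt)), where n_e·A is the pore area the mass is dissolved in.
√(4πDt) = √(4π × 2.0 × 13) = 18.08 m, so C_max = 36/(0.21 × 19 × 18.08) = 0.499 kg/m³.

0.499 kg/m³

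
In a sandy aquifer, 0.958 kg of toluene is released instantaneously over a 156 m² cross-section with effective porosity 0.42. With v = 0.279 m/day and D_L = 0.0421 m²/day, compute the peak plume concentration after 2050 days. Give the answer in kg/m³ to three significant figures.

The peak of an instantaneous 1D plume sits at x = vt; there the Gaussian factor is 1 and C_max = M/(n_e·A·√(4πDt)), where n_e·A is the pore area the mass is dissolved in.
√(4πDt) = √(4π × 0.0421 × 2050) = 32.93 m, so C_max = 0.958/(0.42 × 156 × 32.93) = 0.000444 kg/m³.

0.000444 kg/m³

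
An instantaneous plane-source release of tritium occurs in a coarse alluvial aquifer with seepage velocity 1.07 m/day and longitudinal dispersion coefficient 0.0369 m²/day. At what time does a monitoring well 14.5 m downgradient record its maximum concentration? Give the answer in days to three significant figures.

For the 1D instantaneous-source solution, setting ∂C/∂t = 0 at fixed x gives v²t² + 2Dt − x² = 0, so t = (√(D² + v²x²) − D)/v².
√(D² + v²x²) = √(0.0369² + 1.07² × 14.5²) = 15.52; v² = 1.1449.
t = (15.52 − 0.0369)/1.1449 = 13.5 days (vs. the pure-advection estimate x/v = 13.6 d).

13.5 days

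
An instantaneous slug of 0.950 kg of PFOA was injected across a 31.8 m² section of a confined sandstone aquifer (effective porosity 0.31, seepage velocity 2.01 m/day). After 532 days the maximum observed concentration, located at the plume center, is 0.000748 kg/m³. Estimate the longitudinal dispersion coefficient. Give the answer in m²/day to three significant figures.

At the plume center C_max = M/(n_e·A·√(4πDt)), so D = M²/(4πt·(n_e·A·C_max)²).
n_e·A·C_max = 0.31 × 31.8 × 0.000748 = 0.007374 kg/m.
D = 0.950²/(4π × 532 × 0.007374²) = 2.48 m²/day.

2.48 m²/day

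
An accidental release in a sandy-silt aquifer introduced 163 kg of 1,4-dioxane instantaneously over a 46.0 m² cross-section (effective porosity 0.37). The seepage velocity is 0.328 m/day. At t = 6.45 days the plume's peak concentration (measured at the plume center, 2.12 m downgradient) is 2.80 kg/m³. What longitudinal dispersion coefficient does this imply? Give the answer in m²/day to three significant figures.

0.144 m²/day

At the plume center C_max = M/(n_e·A·√(4πDt)), so D = M²/(4πt·(n_e·A·C_max)²).
n_e·A·C_max = 0.37 × 46.0 × 2.80 = 47.66 kg/m.
D = 163²/(4π × 6.45 × 47.66²) = 0.144 m²/day.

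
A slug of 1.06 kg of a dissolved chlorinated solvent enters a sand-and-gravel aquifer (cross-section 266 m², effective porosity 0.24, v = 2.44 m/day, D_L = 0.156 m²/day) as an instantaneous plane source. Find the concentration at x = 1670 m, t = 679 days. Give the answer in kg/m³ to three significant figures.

For an instantaneous plane source, C(x,t) = M/(n_e·A·√(4πDt)) · exp(−(x−vt)²/(4Dt)), with n_e·A the pore (flow) area.
Plume center vt = 2.44 × 679 = 1656.76 m, so the well at 1670 m is 13.24 m downgradient of the peak.
√(4πDt) = 36.48 m, giving peak height M/(n_e·A·√(4πDt)) = 1.06/(0.24 × 266 × 36.48) = 0.0004552 kg/m³.
(x−vt)²/(4Dt) = (13.24)²/(4 × 0.156 × 679) = 0.4137; exp(−0.4137) = 0.6612.
C = 0.0004552 × 0.6612 = 0.000301 kg/m³.

0.000301 kg/m³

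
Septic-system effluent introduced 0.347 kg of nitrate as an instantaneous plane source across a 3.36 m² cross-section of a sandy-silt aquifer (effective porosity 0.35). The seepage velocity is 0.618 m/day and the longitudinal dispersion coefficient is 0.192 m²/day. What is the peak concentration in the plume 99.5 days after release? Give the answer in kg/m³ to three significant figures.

0.0190 kg/m³

The peak of an instantaneous 1D plume sits at x = vt; there the Gaussian factor is 1 and C_max = M/(n_e·A·√(4πDt)), where n_e·A is the pore area the mass is dissolved in.
√(4πDt) = √(4π × 0.192 × 99.5) = 15.49 m, so C_max = 0.347/(0.35 × 3.36 × 15.49) = 0.0190 kg/m³.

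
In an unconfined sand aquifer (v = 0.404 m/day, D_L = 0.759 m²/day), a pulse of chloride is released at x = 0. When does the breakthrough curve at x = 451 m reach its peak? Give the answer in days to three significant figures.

For the 1D instantaneous-source solution, setting ∂C/∂t = 0 at fixed x gives v²t² + 2Dt − x² = 0, so t = (√(D² + v²x²) − D)/v².
√(D² + v²x²) = √(0.759² + 0.404² × 451²) = 182.2; v² = 0.163216.
t = (182.2 − 0.759)/0.163216 = 1110 days (vs. the pure-advection estimate x/v = 1120 d).

1110 days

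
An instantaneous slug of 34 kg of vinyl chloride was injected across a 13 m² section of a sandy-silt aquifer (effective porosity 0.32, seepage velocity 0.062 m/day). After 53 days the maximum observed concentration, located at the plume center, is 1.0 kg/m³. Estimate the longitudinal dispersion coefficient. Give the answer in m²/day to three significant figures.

At the plume center C_max = M/(n_e·A·√(4πDt)), so D = M²/(4πt·(n_e·A·C_max)²).
n_e·A·C_max = 0.32 × 13 × 1.0 = 4.160 kg/m.
D = 34²/(4π × 53 × 4.160²) = 0.100 m²/day.

0.100 m²/day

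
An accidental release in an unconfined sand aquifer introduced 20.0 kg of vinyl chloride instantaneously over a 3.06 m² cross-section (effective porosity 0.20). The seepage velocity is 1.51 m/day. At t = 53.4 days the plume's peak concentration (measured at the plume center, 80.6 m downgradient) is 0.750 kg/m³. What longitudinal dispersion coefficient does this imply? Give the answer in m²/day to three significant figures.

At the plume center C_max = M/(n_e·A·√(4πDt)), so D = M²/(4πt·(n_e·A·C_max)²).
n_e·A·C_max = 0.20 × 3.06 × 0.750 = 0.4590 kg/m.
D = 20.0²/(4π × 53.4 × 0.4590²) = 2.83 m²/day.

2.83 m²/day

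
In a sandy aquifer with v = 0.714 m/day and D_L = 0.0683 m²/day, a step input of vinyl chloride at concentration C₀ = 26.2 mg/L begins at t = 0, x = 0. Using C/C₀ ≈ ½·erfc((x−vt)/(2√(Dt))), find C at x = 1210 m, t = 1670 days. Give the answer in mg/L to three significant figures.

3.19 mg/L

For a continuous step input, C/C₀ ≈ ½·erfc((x−vt)/(2√(Dt))).
vt = 0.714 × 1670 = 1192.38 m and 2√(Dt) = 2√(0.0683 × 1670) = 21.36 m.
Argument (x−vt)/(2√(Dt)) = (1210 − 1192.38)/21.36 = 0.8249; ½·erfc(0.8249) = 0.1217.
C = 26.2 × 0.1217 = 3.19 mg/L.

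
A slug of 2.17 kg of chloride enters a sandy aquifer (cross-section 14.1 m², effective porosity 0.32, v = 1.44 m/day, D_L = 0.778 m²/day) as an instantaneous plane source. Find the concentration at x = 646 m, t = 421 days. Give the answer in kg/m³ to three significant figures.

0.00224 kg/m³

For an instantaneous plane source, C(x,t) = M/(n_e·A·√(4πDt)) · exp(−(x−vt)²/(4Dt)), with n_e·A the pore (flow) area.
Plume center vt = 1.44 × 421 = 606.24 m, so the well at 646 m is 39.76 m downgradient of the peak.
√(4πDt) = 64.16 m, giving peak height M/(n_e·A·√(4πDt)) = 2.17/(0.32 × 14.1 × 64.16) = 0.007496 kg/m³.
(x−vt)²/(4Dt) = (39.76)²/(4 × 0.778 × 421) = 1.207; exp(−1.207) = 0.2991.
C = 0.007496 × 0.2991 = 0.00224 kg/m³.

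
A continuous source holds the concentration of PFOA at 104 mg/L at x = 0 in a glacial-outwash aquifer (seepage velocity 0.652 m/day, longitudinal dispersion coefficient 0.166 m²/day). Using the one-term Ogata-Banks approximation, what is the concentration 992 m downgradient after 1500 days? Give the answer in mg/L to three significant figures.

27.6 mg/L

For a continuous step input, C/C₀ ≈ ½·erfc((x−vt)/(2√(Dt))).
vt = 0.652 × 1500 = 978 m and 2√(Dt) = 2√(0.166 × 1500) = 31.56 m.
Argument (x−vt)/(2√(Dt)) = (992 − 978)/31.56 = 0.4436; ½·erfc(0.4436) = 0.2652.
C = 104 × 0.2652 = 27.6 mg/L.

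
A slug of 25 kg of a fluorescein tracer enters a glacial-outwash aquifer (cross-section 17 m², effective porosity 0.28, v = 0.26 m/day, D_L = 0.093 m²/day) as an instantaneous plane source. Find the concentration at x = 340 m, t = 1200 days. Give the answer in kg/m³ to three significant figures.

0.0242 kg/m³

For an instantaneous plane source, C(x,t) = M/(n_e·A·√(4πDt)) · exp(−(x−vt)²/(4Dt)), with n_e·A the pore (flow) area.
Plume center vt = 0.26 × 1200 = 312 m, so the well at 340 m is 28 m downgradient of the peak.
√(4πDt) = 37.45 m, giving peak height M/(n_e·A·√(4πDt)) = 25/(0.28 × 17 × 37.45) = 0.1402 kg/m³.
(x−vt)²/(4Dt) = (28)²/(4 × 0.093 × 1200) = 1.756; exp(−1.756) = 0.1727.
C = 0.1402 × 0.1727 = 0.0242 kg/m³.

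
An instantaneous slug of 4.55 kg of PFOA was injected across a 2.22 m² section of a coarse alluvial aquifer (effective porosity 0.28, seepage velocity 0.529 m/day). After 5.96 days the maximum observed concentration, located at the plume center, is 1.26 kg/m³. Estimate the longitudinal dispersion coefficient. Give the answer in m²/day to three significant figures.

At the plume center C_max = M/(n_e·A·√(4πDt)), so D = M²/(4πt·(n_e·A·C_max)²).
n_e·A·C_max = 0.28 × 2.22 × 1.26 = 0.7832 kg/m.
D = 4.55²/(4π × 5.96 × 0.7832²) = 0.451 m²/day.

0.451 m²/day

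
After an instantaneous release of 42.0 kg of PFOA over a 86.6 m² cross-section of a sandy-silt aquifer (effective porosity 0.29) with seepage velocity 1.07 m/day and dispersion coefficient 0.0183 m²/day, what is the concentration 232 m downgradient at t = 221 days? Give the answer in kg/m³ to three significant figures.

For an instantaneous plane source, C(x,t) = M/(n_e·A·√(4πDt)) · exp(−(x−vt)²/(4Dt)), with n_e·A the pore (flow) area.
Plume center vt = 1.07 × 221 = 236.47 m, so the well at 232 m is 4.47 m upgradient of the peak.
√(4πDt) = 7.129 m, giving peak height M/(n_e·A·√(4πDt)) = 42.0/(0.29 × 86.6 × 7.129) = 0.2346 kg/m³.
(x−vt)²/(4Dt) = (-4.47)²/(4 × 0.0183 × 221) = 1.235; exp(−1.235) = 0.2908.
C = 0.2346 × 0.2908 = 0.0682 kg/m³.

0.0682 kg/m³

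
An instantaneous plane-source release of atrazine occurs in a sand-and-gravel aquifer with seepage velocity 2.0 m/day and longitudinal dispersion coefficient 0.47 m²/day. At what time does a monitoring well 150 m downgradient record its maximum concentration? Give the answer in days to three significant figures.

For the 1D instantaneous-source solution, setting ∂C/∂t = 0 at fixed x gives v²t² + 2Dt − x² = 0, so t = (√(D² + v²x²) − D)/v².
√(D² + v²x²) = √(0.47² + 2.0² × 150²) = 300.0; v² = 4.
t = (300.0 − 0.47)/4 = 74.9 days (vs. the pure-advection estimate x/v = 75.0 d).

74.9 days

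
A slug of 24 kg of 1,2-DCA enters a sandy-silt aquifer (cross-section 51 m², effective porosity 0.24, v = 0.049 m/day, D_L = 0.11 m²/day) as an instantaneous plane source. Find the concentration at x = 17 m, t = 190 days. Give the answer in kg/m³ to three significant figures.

0.0596 kg/m³

For an instantaneous plane source, C(x,t) = M/(n_e·A·√(4πDt)) · exp(−(x−vt)²/(4Dt)), with n_e·A the pore (flow) area.
Plume center vt = 0.049 × 190 = 9.31 m, so the well at 17 m is 7.69 m downgradient of the peak.
√(4πDt) = 16.21 m, giving peak height M/(n_e·A·√(4πDt)) = 24/(0.24 × 51 × 16.21) = 0.1210 kg/m³.
(x−vt)²/(4Dt) = (7.69)²/(4 × 0.11 × 190) = 0.7074; exp(−0.7074) = 0.4929.
C = 0.1210 × 0.4929 = 0.0596 kg/m³.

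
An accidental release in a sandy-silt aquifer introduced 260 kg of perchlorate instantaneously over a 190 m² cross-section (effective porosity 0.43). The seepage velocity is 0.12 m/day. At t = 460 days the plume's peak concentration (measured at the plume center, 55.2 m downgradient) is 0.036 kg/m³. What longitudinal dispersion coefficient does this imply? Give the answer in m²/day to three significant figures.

At the plume center C_max = M/(n_e·A·√(4πDt)), so D = M²/(4πt·(n_e·A·C_max)²).
n_e·A·C_max = 0.43 × 190 × 0.036 = 2.941 kg/m.
D = 260²/(4π × 460 × 2.941²) = 1.35 m²/day.

1.35 m²/day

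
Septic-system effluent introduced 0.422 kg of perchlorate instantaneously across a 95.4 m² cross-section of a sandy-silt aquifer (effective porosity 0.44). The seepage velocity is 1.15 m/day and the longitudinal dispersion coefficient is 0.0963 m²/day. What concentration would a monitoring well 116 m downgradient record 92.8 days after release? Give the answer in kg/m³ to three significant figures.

8.53e-05 kg/m³

For an instantaneous plane source, C(x,t) = M/(n_e·A·√(4πDt)) · exp(−(x−vt)²/(4Dt)), with n_e·A the pore (flow) area.
Plume center vt = 1.15 × 92.8 = 106.72 m, so the well at 116 m is 9.28 m downgradient of the peak.
√(4πDt) = 10.60 m, giving peak height M/(n_e·A·√(4πDt)) = 0.422/(0.44 × 95.4 × 10.60) = 0.0009484 kg/m³.
(x−vt)²/(4Dt) = (9.28)²/(4 × 0.0963 × 92.8) = 2.409; exp(−2.409) = 0.08991.
C = 0.0009484 × 0.08991 = 8.53e-05 kg/m³.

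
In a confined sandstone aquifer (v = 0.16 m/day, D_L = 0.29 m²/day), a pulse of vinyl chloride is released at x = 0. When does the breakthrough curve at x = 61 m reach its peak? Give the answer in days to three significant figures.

For the 1D instantaneous-source solution, setting ∂C/∂t = 0 at fixed x gives v²t² + 2Dt − x² = 0, so t = (√(D² + v²x²) − D)/v².
√(D² + v²x²) = √(0.29² + 0.16² × 61²) = 9.764; v² = 0.0256.
t = (9.764 − 0.29)/0.0256 = 370 days (vs. the pure-advection estimate x/v = 381 d).

370 days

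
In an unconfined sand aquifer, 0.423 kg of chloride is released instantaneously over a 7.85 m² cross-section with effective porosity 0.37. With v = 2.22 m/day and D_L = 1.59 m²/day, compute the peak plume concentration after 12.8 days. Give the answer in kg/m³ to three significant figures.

0.00911 kg/m³

The peak of an instantaneous 1D plume sits at x = vt; there the Gaussian factor is 1 and C_max = M/(n_e·A·√(4πDt)), where n_e·A is the pore area the mass is dissolved in.
√(4πDt) = √(4π × 1.59 × 12.8) = 15.99 m, so C_max = 0.423/(0.37 × 7.85 × 15.99) = 0.00911 kg/m³.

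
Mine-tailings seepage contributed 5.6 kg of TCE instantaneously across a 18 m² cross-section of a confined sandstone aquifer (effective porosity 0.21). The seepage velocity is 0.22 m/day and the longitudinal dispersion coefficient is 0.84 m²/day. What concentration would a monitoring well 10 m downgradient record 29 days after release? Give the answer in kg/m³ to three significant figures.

0.0740 kg/m³

For an instantaneous plane source, C(x,t) = M/(n_e·A·√(4πDt)) · exp(−(x−vt)²/(4Dt)), with n_e·A the pore (flow) area.
Plume center vt = 0.22 × 29 = 6.38 m, so the well at 10 m is 3.62 m downgradient of the peak.
√(4πDt) = 17.50 m, giving peak height M/(n_e·A·√(4πDt)) = 5.6/(0.21 × 18 × 17.50) = 0.08466 kg/m³.
(x−vt)²/(4Dt) = (3.62)²/(4 × 0.84 × 29) = 0.1345; exp(−0.1345) = 0.8742.
C = 0.08466 × 0.8742 = 0.0740 kg/m³.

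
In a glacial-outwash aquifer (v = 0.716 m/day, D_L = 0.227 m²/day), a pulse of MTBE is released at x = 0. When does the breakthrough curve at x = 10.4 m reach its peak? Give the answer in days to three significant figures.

14.1 days

For the 1D instantaneous-source solution, setting ∂C/∂t = 0 at fixed x gives v²t² + 2Dt − x² = 0, so t = (√(D² + v²x²) − D)/v².
√(D² + v²x²) = √(0.227² + 0.716² × 10.4²) = 7.450; v² = 0.512656.
t = (7.450 − 0.227)/0.512656 = 14.1 days (vs. the pure-advection estimate x/v = 14.5 d).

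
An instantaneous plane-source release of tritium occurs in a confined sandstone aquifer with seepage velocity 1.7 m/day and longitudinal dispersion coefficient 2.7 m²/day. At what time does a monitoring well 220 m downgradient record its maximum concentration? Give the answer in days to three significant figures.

128 days

For the 1D instantaneous-source solution, setting ∂C/∂t = 0 at fixed x gives v²t² + 2Dt − x² = 0, so t = (√(D² + v²x²) − D)/v².
√(D² + v²x²) = √(2.7² + 1.7² × 220²) = 374.0; v² = 2.89.
t = (374.0 − 2.7)/2.89 = 128 days (vs. the pure-advection estimate x/v = 129 d).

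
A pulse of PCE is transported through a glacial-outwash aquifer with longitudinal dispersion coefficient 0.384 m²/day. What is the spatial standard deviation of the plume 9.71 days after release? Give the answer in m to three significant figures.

Dispersive spreading gives a Gaussian with σ² = 2Dt; advection only shifts the center.
σ = √(2 × 0.384 × 9.71) = 2.73 m.

2.73 m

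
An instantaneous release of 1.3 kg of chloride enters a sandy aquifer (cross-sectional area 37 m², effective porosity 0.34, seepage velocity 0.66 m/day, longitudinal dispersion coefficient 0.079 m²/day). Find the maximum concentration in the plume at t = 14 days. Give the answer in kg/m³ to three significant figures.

0.0277 kg/m³

The peak of an instantaneous 1D plume sits at x = vt; there the Gaussian factor is 1 and C_max = M/(n_e·A·√(4πDt)), where n_e·A is the pore area the mass is dissolved in.
√(4πDt) = √(4π × 0.079 × 14) = 3.728 m, so C_max = 1.3/(0.34 × 37 × 3.728) = 0.0277 kg/m³.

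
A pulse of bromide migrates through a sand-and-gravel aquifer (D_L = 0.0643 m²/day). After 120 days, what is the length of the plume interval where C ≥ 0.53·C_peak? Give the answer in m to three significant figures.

8.85 m

The plume is Gaussian with σ = √(2Dt) = √(2 × 0.0643 × 120) = 3.928 m.
C/C_peak = exp(−Δx²/(2σ²)) = 0.53 ⇒ Δx = σ·√(−2 ln 0.53) = 3.928 × 1.127 = 4.427 m.
Width = 2Δx = 8.85 m.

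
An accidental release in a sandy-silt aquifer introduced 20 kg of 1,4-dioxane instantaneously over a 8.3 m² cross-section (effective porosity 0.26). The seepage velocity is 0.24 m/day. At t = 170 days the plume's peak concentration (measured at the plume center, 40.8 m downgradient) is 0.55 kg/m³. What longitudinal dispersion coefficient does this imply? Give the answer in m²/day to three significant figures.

0.133 m²/day

At the plume center C_max = M/(n_e·A·√(4πDt)), so D = M²/(4πt·(n_e·A·C_max)²).
n_e·A·C_max = 0.26 × 8.3 × 0.55 = 1.187 kg/m.
D = 20²/(4π × 170 × 1.187²) = 0.133 m²/day.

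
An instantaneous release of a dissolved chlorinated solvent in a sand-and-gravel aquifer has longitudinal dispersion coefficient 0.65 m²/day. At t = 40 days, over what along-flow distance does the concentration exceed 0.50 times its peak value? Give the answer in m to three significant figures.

The plume is Gaussian with σ = √(2Dt) = √(2 × 0.65 × 40) = 7.211 m.
C/C_peak = exp(−Δx²/(2σ²)) = 0.50 ⇒ Δx = σ·√(−2 ln 0.50) = 7.211 × 1.177 = 8.487 m.
Width = 2Δx = 17.0 m.

17.0 m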